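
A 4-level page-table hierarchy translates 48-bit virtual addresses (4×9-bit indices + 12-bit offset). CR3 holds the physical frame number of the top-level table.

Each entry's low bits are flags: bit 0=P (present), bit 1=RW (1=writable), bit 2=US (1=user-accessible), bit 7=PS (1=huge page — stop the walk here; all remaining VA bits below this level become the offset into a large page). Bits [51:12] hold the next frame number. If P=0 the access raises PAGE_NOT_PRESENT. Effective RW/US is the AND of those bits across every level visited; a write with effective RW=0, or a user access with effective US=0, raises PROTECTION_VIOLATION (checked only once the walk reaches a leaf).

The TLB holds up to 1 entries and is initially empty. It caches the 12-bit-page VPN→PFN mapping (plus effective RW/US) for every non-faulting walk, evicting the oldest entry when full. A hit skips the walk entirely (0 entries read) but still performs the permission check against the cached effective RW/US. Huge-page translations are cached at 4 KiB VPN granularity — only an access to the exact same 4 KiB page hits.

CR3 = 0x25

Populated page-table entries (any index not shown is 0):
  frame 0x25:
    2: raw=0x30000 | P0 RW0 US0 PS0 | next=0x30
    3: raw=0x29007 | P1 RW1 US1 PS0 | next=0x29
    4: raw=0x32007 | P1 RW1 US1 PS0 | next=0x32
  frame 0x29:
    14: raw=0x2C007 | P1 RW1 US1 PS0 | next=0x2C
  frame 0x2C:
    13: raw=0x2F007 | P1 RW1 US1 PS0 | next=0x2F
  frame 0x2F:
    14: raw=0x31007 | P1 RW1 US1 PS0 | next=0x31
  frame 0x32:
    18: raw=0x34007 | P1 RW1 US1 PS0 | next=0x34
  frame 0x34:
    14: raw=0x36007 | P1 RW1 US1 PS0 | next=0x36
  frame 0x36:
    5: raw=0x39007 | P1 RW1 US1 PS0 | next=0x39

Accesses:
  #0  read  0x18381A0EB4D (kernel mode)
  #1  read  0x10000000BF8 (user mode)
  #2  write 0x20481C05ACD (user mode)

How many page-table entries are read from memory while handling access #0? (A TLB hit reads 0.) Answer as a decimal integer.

Walk each access:
#0 VA=0x18381A0EB4D (r,kernel):
  lvl0: tbl 0x25, slot 3 ⇒ 0x29007 (P1/RW1/US1/PS0)
  lvl1: tbl 0x29, slot 14 ⇒ 0x2C007 (P1/RW1/US1/PS0)
  lvl2: tbl 0x2C, slot 13 ⇒ 0x2F007 (P1/RW1/US1/PS0)
  lvl3: tbl 0x2F, slot 14 ⇒ 0x31007 (P1/RW1/US1/PS0)
  ✓ 0x31B4D  — 4 lookups
#1 VA=0x10000000BF8 (r,user):
  lvl0: tbl 0x25, slot 2 ⇒ 0x30000 (P0/RW0/US0/PS0)
  → PAGE_NOT_PRESENT  (1 entries read)
#2 VA=0x20481C05ACD (w,user):
  lvl0: tbl 0x25, slot 4 ⇒ 0x32007 (P1/RW1/US1/PS0)
  lvl1: tbl 0x32, slot 18 ⇒ 0x34007 (P1/RW1/US1/PS0)
  lvl2: tbl 0x34, slot 14 ⇒ 0x36007 (P1/RW1/US1/PS0)
  lvl3: tbl 0x36, slot 5 ⇒ 0x39007 (P1/RW1/US1/PS0)
  ✓ 0x39ACD  — 4 lookups

Entries read for #0: 4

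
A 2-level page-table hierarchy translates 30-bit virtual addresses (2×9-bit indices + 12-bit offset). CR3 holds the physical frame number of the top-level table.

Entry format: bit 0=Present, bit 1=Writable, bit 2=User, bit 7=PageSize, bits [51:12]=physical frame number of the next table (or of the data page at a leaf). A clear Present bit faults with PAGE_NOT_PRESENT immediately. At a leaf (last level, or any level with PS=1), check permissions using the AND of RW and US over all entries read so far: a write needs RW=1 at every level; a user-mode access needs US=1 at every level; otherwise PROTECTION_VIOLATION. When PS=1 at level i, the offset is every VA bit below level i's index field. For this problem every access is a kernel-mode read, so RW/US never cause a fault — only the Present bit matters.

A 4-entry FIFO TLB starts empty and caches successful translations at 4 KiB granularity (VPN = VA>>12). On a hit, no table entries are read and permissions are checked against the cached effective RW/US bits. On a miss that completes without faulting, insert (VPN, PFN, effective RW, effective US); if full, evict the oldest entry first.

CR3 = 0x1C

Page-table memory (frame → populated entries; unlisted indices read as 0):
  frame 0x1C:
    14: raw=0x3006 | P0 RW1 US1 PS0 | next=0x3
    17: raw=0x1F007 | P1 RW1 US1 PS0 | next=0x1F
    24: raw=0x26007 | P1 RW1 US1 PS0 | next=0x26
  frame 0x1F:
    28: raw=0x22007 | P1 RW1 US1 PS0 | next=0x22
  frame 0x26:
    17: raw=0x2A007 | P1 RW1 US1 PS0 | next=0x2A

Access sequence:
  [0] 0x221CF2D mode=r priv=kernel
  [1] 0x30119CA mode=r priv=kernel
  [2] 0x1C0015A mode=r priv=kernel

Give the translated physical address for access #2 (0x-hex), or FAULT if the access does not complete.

Trace:
#0 VA=0x221CF2D (r,kernel):
  lvl0: tbl 0x1C, slot 17 ⇒ 0x1F007 (P1/RW1/US1/PS0)
  lvl1: tbl 0x1F, slot 28 ⇒ 0x22007 (P1/RW1/US1/PS0)
  → PA=0x22F2D  (2 entries read)
#1 VA=0x30119CA (r,kernel):
  lvl0: tbl 0x1C, slot 24 ⇒ 0x26007 (P1/RW1/US1/PS0)
  lvl1: tbl 0x26, slot 17 ⇒ 0x2A007 (P1/RW1/US1/PS0)
  → PA=0x2A9CA  (2 entries read)
#2 VA=0x1C0015A (r,kernel):
  lvl0: tbl 0x1C, slot 14 ⇒ 0x3006 (P0/RW1/US1/PS0)
  ⇒ fault: PAGE_NOT_PRESENT  — 1 lookups

Access #2 PA: FAULT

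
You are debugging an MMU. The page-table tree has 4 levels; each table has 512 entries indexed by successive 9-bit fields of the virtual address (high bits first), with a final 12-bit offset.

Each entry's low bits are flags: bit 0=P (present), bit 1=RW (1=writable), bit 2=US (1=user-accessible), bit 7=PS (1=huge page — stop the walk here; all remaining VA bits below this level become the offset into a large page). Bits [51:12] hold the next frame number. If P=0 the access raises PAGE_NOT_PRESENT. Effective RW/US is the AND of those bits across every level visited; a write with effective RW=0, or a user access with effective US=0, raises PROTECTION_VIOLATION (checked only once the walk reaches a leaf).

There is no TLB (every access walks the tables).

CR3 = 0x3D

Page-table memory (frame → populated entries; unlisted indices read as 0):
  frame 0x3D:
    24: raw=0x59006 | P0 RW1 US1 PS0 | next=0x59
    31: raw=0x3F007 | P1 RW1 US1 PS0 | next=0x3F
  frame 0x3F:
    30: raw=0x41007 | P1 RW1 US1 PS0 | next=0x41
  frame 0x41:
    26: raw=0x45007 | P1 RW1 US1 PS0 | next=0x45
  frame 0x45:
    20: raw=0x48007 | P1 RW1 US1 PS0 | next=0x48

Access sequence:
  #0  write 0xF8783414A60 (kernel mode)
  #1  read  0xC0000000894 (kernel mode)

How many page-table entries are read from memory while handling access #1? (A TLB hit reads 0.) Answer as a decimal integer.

Walk each access:
#0 VA=0xF8783414A60 (w,kernel):
  L0 @0x3D[31] → 0x3F007  P=1,RW=1,US=1,PS=0
  L1 @0x3F[30] → 0x41007  P=1,RW=1,US=1,PS=0
  L2 @0x41[26] → 0x45007  P=1,RW=1,US=1,PS=0
  L3 @0x45[20] → 0x48007  P=1,RW=1,US=1,PS=0
  ⇒ phys 0x48A60  [4 reads]
#1 VA=0xC0000000894 (r,kernel):
  L0 @0x3D[24] → 0x59006  P=0,RW=1,US=1,PS=0
  ✗ PAGE_NOT_PRESENT  [1 reads]

Entries read for #1: 1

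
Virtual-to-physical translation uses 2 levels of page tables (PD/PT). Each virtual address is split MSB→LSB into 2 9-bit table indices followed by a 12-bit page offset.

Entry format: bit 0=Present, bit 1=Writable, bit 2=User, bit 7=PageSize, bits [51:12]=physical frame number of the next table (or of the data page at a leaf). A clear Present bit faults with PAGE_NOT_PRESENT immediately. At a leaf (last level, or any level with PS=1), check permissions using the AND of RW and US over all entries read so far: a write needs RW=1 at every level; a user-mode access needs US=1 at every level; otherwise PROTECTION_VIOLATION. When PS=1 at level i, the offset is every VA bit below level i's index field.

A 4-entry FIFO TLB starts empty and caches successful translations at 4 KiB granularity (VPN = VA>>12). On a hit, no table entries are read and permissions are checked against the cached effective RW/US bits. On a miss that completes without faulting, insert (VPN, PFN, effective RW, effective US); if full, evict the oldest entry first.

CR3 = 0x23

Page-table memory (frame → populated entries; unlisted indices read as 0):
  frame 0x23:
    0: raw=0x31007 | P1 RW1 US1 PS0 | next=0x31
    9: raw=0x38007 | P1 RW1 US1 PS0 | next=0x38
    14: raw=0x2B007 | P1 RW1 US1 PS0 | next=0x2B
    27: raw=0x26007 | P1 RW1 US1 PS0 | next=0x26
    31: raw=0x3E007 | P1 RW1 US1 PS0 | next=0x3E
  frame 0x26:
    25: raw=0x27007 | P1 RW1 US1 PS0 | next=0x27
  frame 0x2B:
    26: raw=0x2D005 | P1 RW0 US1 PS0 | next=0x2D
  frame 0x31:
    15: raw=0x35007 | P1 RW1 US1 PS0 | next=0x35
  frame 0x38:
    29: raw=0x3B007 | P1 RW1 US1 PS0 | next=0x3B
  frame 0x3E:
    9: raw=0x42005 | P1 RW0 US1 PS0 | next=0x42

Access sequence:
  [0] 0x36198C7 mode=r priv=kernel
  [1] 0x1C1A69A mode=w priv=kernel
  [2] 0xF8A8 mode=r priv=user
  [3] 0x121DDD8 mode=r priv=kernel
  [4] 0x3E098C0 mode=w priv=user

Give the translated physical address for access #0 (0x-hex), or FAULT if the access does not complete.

Trace:
#0 VA=0x36198C7 (r,kernel):
  [0] read 0x23 idx=27: raw=0x26007 flags P=1 W=1 U=1 S=0
  [1] read 0x26 idx=25: raw=0x27007 flags P=1 W=1 U=1 S=0
  ✓ 0x278C7  — 2 lookups
#1 VA=0x1C1A69A (w,kernel):
  [0] read 0x23 idx=14: raw=0x2B007 flags P=1 W=1 U=1 S=0
  [1] read 0x2B idx=26: raw=0x2D005 flags P=1 W=0 U=1 S=0
  → PROTECTION_VIOLATION  (2 entries read)
#2 VA=0xF8A8 (r,user):
  [0] read 0x23 idx=0: raw=0x31007 flags P=1 W=1 U=1 S=0
  [1] read 0x31 idx=15: raw=0x35007 flags P=1 W=1 U=1 S=0
  ✓ 0x358A8  — 2 lookups
#3 VA=0x121DDD8 (r,kernel):
  [0] read 0x23 idx=9: raw=0x38007 flags P=1 W=1 U=1 S=0
  [1] read 0x38 idx=29: raw=0x3B007 flags P=1 W=1 U=1 S=0
  ✓ 0x3BDD8  — 2 lookups
#4 VA=0x3E098C0 (w,user):
  [0] read 0x23 idx=31: raw=0x3E007 flags P=1 W=1 U=1 S=0
  [1] read 0x3E idx=9: raw=0x42005 flags P=1 W=0 U=1 S=0
  → PROTECTION_VIOLATION  (2 entries read)

Access #0 PA: 0x278C7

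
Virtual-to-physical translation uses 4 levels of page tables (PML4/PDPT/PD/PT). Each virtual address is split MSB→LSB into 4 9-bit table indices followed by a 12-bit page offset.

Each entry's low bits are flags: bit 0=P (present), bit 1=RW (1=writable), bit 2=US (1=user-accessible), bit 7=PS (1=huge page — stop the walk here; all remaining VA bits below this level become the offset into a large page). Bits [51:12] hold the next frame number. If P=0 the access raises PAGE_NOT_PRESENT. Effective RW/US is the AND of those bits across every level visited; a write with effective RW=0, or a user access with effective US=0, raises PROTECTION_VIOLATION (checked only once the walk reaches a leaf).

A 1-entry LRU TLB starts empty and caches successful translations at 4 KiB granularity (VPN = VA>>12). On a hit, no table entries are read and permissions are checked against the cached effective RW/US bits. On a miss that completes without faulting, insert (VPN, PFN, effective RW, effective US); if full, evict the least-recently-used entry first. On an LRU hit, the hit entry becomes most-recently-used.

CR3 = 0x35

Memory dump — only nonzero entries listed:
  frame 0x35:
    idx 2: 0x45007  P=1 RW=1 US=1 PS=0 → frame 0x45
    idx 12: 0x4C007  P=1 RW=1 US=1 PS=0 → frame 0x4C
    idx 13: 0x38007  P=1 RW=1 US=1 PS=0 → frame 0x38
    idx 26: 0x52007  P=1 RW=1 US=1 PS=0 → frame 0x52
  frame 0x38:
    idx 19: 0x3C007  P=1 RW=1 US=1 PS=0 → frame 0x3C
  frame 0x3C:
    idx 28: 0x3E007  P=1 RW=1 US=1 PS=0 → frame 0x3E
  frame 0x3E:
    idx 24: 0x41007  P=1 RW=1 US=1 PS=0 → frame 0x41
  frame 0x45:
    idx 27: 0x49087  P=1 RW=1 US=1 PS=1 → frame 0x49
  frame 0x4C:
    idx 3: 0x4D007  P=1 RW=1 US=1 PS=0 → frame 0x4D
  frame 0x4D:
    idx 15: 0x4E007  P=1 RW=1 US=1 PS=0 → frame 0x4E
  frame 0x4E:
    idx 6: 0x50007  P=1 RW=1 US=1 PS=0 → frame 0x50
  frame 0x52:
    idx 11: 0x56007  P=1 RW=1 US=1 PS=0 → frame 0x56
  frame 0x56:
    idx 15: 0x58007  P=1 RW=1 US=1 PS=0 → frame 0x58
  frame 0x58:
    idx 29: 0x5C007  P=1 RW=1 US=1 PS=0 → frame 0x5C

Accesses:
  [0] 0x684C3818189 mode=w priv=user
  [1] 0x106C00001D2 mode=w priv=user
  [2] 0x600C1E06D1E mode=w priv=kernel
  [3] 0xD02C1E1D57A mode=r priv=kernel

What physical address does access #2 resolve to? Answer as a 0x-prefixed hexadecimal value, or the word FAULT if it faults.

Trace:
#0 VA=0x684C3818189 (w,user):
  L0 @0x35[13] → 0x38007  P=1,RW=1,US=1,PS=0
  L1 @0x38[19] → 0x3C007  P=1,RW=1,US=1,PS=0
  L2 @0x3C[28] → 0x3E007  P=1,RW=1,US=1,PS=0
  L3 @0x3E[24] → 0x41007  P=1,RW=1,US=1,PS=0
  ✓ 0x41189  — 4 lookups
#1 VA=0x106C00001D2 (w,user):
  L0 @0x35[2] → 0x45007  P=1,RW=1,US=1,PS=0
  L1 @0x45[27] → 0x49087  P=1,RW=1,US=1,PS=1
  ✓ 0x491D2 (huge @L1)  — 2 lookups
#2 VA=0x600C1E06D1E (w,kernel):
  L0 @0x35[12] → 0x4C007  P=1,RW=1,US=1,PS=0
  L1 @0x4C[3] → 0x4D007  P=1,RW=1,US=1,PS=0
  L2 @0x4D[15] → 0x4E007  P=1,RW=1,US=1,PS=0
  L3 @0x4E[6] → 0x50007  P=1,RW=1,US=1,PS=0
  ✓ 0x50D1E  — 4 lookups
#3 VA=0xD02C1E1D57A (r,kernel):
  L0 @0x35[26] → 0x52007  P=1,RW=1,US=1,PS=0
  L1 @0x52[11] → 0x56007  P=1,RW=1,US=1,PS=0
  L2 @0x56[15] → 0x58007  P=1,RW=1,US=1,PS=0
  L3 @0x58[29] → 0x5C007  P=1,RW=1,US=1,PS=0
  ✓ 0x5C57A  — 4 lookups

Access #2 PA: 0x50D1E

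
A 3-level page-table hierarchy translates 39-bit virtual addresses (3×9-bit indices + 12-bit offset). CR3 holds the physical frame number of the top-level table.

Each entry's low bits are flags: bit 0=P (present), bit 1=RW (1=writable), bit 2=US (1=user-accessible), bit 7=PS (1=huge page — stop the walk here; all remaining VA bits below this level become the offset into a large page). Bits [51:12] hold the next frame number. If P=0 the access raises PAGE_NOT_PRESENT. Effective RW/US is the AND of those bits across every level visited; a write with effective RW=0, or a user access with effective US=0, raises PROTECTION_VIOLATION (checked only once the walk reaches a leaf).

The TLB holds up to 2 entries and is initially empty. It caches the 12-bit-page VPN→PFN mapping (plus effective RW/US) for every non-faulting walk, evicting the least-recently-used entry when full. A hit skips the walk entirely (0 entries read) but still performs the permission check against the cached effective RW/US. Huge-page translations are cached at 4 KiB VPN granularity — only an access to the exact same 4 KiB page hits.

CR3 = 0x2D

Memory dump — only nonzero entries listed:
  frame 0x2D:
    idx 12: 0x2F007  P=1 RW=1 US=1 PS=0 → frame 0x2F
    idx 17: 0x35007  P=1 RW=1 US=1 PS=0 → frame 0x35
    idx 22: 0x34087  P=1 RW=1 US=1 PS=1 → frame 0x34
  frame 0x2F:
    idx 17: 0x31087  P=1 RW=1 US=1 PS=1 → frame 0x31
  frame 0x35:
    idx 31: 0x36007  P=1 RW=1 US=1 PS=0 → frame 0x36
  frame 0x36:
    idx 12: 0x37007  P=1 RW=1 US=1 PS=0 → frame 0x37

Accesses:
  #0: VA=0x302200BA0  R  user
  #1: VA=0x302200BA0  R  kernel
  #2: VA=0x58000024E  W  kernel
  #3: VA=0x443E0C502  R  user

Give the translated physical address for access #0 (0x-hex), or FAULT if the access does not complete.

Trace:
#0 VA=0x302200BA0 (r,user):
  L0 @0x2D[12] → 0x2F007  P=1,RW=1,US=1,PS=0
  L1 @0x2F[17] → 0x31087  P=1,RW=1,US=1,PS=1
  ⇒ phys 0x31BA0 (huge @L1)  [2 reads]
#1 VA=0x302200BA0 (r,kernel):
  TLB hit vpn=0x302200 → PA=0x31BA0
#2 VA=0x58000024E (w,kernel):
  L0 @0x2D[22] → 0x34087  P=1,RW=1,US=1,PS=1
  ⇒ phys 0x3424E (huge @L0)  [1 reads]
#3 VA=0x443E0C502 (r,user):
  L0 @0x2D[17] → 0x35007  P=1,RW=1,US=1,PS=0
  L1 @0x35[31] → 0x36007  P=1,RW=1,US=1,PS=0
  L2 @0x36[12] → 0x37007  P=1,RW=1,US=1,PS=0
  ⇒ phys 0x37502  [3 reads]

Access #0 PA: 0x31BA0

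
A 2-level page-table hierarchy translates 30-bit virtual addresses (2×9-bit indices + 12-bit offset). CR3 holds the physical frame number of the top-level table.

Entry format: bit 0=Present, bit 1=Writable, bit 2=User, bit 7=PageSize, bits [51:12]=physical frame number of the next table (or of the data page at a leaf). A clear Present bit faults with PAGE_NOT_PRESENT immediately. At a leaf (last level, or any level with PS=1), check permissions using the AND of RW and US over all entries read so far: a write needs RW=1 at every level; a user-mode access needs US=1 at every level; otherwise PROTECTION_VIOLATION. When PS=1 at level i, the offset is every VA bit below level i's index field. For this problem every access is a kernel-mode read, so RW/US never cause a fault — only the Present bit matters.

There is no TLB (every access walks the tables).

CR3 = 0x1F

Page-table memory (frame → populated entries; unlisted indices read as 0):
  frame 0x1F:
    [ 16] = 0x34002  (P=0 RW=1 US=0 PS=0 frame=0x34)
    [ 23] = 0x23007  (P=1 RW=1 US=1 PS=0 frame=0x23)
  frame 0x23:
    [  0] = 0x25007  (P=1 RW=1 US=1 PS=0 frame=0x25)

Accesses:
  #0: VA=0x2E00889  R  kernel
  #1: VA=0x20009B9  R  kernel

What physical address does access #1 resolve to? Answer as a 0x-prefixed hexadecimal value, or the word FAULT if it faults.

Per-access translation:
#0 VA=0x2E00889 (r,kernel):
  lvl0: tbl 0x1F, slot 23 ⇒ 0x23007 (P1/RW1/US1/PS0)
  lvl1: tbl 0x23, slot 0 ⇒ 0x25007 (P1/RW1/US1/PS0)
  ✓ 0x25889  — 2 lookups
#1 VA=0x20009B9 (r,kernel):
  lvl0: tbl 0x1F, slot 16 ⇒ 0x34002 (P0/RW1/US0/PS0)
  → PAGE_NOT_PRESENT  (1 entries read)

Access #1 PA: FAULT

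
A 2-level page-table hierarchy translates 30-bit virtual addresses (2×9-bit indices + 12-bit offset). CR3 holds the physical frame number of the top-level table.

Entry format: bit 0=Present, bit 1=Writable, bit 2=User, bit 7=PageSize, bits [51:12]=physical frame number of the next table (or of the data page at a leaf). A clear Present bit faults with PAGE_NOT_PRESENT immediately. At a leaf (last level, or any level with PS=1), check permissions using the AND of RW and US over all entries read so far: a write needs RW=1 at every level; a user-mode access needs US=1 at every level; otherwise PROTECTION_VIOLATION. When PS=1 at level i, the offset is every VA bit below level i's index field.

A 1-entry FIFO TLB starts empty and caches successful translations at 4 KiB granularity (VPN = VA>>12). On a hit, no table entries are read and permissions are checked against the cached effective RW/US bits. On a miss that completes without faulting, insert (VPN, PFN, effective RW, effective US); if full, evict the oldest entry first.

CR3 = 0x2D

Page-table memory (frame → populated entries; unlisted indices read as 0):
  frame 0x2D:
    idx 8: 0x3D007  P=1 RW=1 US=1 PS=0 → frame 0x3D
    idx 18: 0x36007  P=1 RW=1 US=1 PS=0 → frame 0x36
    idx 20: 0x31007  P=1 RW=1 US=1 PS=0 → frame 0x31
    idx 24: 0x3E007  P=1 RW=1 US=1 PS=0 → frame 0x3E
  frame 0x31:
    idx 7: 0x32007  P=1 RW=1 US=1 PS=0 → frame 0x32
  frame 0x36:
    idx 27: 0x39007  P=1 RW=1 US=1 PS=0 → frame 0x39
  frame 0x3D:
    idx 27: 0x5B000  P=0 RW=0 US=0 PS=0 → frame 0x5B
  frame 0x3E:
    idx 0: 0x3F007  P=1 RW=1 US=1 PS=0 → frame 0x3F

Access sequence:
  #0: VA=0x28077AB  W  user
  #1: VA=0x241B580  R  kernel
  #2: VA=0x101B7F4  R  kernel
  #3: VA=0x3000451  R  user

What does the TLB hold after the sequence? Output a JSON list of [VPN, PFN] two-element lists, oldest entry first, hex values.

Walk each access:
#0 VA=0x28077AB (w,user):
  lvl0: tbl 0x2D, slot 20 ⇒ 0x31007 (P1/RW1/US1/PS0)
  lvl1: tbl 0x31, slot 7 ⇒ 0x32007 (P1/RW1/US1/PS0)
  ⇒ phys 0x327AB  [2 reads]
#1 VA=0x241B580 (r,kernel):
  lvl0: tbl 0x2D, slot 18 ⇒ 0x36007 (P1/RW1/US1/PS0)
  lvl1: tbl 0x36, slot 27 ⇒ 0x39007 (P1/RW1/US1/PS0)
  ⇒ phys 0x39580  [2 reads]
#2 VA=0x101B7F4 (r,kernel):
  lvl0: tbl 0x2D, slot 8 ⇒ 0x3D007 (P1/RW1/US1/PS0)
  lvl1: tbl 0x3D, slot 27 ⇒ 0x5B000 (P0/RW0/US0/PS0)
  → PAGE_NOT_PRESENT  (2 entries read)
#3 VA=0x3000451 (r,user):
  lvl0: tbl 0x2D, slot 24 ⇒ 0x3E007 (P1/RW1/US1/PS0)
  lvl1: tbl 0x3E, slot 0 ⇒ 0x3F007 (P1/RW1/US1/PS0)
  ⇒ phys 0x3F451  [2 reads]

TLB: [["0x3000", "0x3F"]]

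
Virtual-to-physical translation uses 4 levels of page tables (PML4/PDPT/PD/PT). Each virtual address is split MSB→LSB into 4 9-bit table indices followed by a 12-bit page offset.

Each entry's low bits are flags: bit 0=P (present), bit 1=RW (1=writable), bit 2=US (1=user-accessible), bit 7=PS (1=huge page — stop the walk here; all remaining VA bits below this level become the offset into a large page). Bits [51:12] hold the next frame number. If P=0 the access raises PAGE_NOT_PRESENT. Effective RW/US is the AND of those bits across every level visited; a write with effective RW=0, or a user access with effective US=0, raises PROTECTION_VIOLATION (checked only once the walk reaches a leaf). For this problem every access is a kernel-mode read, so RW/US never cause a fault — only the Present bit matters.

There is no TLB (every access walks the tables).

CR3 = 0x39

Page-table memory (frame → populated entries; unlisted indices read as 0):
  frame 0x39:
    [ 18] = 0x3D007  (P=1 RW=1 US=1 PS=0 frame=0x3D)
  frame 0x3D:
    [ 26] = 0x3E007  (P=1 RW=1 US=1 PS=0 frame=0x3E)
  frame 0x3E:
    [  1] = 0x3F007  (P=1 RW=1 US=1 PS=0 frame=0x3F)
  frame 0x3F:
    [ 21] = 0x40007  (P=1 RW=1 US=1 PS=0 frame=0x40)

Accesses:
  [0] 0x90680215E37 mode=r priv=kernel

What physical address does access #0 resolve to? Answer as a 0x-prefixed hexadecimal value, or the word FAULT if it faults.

Per-access translation:
#0 VA=0x90680215E37 (r,kernel):
  L0: frame=0x39 idx=18 entry=0x3D007 [P=1 RW=1 US=1 PS=0]
  L1: frame=0x3D idx=26 entry=0x3E007 [P=1 RW=1 US=1 PS=0]
  L2: frame=0x3E idx=1 entry=0x3F007 [P=1 RW=1 US=1 PS=0]
  L3: frame=0x3F idx=21 entry=0x40007 [P=1 RW=1 US=1 PS=0]
  ✓ 0x40E37  — 4 lookups

Access #0 PA: 0x40E37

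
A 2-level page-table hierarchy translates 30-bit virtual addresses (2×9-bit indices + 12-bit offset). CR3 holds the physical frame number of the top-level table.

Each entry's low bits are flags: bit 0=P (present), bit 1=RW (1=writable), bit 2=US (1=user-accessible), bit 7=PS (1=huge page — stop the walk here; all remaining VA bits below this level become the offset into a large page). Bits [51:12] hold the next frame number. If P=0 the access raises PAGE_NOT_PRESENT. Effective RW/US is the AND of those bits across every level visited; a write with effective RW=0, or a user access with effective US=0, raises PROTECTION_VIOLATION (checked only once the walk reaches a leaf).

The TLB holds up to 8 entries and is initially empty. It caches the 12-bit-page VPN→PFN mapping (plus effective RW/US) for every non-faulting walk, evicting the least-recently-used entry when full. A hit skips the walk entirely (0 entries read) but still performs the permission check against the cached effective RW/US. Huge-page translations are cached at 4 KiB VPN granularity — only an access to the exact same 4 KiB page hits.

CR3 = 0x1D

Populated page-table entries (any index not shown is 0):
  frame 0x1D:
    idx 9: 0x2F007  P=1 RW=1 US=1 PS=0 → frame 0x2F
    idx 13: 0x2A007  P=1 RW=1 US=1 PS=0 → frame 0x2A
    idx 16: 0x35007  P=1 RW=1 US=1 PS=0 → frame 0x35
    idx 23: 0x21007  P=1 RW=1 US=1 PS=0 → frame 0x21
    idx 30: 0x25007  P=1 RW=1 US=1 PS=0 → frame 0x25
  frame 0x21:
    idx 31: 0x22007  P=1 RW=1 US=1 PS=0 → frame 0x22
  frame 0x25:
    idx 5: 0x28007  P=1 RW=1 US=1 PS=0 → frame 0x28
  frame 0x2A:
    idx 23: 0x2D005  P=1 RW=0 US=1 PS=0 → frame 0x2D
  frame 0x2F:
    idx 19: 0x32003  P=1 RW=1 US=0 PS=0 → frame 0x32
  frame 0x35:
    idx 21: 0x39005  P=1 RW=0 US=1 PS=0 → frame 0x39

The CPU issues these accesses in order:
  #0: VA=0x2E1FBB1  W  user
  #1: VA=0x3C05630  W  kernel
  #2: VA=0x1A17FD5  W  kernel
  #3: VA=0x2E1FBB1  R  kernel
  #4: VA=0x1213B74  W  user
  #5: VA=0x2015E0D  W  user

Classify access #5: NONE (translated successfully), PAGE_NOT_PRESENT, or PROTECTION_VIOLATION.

Walk each access:
#0 VA=0x2E1FBB1 (w,user):
  [0] read 0x1D idx=23: raw=0x21007 flags P=1 W=1 U=1 S=0
  [1] read 0x21 idx=31: raw=0x22007 flags P=1 W=1 U=1 S=0
  ⇒ phys 0x22BB1  [2 reads]
#1 VA=0x3C05630 (w,kernel):
  [0] read 0x1D idx=30: raw=0x25007 flags P=1 W=1 U=1 S=0
  [1] read 0x25 idx=5: raw=0x28007 flags P=1 W=1 U=1 S=0
  ⇒ phys 0x28630  [2 reads]
#2 VA=0x1A17FD5 (w,kernel):
  [0] read 0x1D idx=13: raw=0x2A007 flags P=1 W=1 U=1 S=0
  [1] read 0x2A idx=23: raw=0x2D005 flags P=1 W=0 U=1 S=0
  ⇒ fault: PROTECTION_VIOLATION  — 2 lookups
#3 VA=0x2E1FBB1 (r,kernel):
  TLB hit vpn=0x2E1F → PA=0x22BB1
#4 VA=0x1213B74 (w,user):
  [0] read 0x1D idx=9: raw=0x2F007 flags P=1 W=1 U=1 S=0
  [1] read 0x2F idx=19: raw=0x32003 flags P=1 W=1 U=0 S=0
  ⇒ fault: PROTECTION_VIOLATION  — 2 lookups
#5 VA=0x2015E0D (w,user):
  [0] read 0x1D idx=16: raw=0x35007 flags P=1 W=1 U=1 S=0
  [1] read 0x35 idx=21: raw=0x39005 flags P=1 W=0 U=1 S=0
  ⇒ fault: PROTECTION_VIOLATION  — 2 lookups

Access #5 fault: PROTECTION_VIOLATION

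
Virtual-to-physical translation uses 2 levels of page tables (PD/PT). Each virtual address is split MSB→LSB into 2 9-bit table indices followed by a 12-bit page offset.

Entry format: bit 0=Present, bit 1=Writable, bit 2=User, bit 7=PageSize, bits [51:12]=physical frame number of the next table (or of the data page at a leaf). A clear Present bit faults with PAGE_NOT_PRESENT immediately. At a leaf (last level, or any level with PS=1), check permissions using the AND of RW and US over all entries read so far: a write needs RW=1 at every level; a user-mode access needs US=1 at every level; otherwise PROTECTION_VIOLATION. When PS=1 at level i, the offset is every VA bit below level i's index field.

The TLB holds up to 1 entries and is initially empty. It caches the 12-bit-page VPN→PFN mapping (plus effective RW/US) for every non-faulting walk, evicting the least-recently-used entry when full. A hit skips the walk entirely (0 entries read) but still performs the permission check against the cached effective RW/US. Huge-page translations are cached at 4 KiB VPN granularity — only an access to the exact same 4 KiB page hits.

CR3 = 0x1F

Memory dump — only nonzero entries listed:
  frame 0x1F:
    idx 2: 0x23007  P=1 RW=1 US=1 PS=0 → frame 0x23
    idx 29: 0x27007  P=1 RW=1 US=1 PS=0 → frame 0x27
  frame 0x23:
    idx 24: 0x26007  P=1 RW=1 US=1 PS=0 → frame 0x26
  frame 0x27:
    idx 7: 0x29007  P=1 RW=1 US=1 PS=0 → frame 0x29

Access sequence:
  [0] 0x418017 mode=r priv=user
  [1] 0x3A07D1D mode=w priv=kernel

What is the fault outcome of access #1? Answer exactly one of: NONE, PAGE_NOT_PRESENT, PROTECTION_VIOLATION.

Per-access translation:
#0 VA=0x418017 (r,user):
  L0: frame=0x1F idx=2 entry=0x23007 [P=1 RW=1 US=1 PS=0]
  L1: frame=0x23 idx=24 entry=0x26007 [P=1 RW=1 US=1 PS=0]
  → PA=0x26017  (2 entries read)
#1 VA=0x3A07D1D (w,kernel):
  L0: frame=0x1F idx=29 entry=0x27007 [P=1 RW=1 US=1 PS=0]
  L1: frame=0x27 idx=7 entry=0x29007 [P=1 RW=1 US=1 PS=0]
  → PA=0x29D1D  (2 entries read)

Access #1 fault: NONE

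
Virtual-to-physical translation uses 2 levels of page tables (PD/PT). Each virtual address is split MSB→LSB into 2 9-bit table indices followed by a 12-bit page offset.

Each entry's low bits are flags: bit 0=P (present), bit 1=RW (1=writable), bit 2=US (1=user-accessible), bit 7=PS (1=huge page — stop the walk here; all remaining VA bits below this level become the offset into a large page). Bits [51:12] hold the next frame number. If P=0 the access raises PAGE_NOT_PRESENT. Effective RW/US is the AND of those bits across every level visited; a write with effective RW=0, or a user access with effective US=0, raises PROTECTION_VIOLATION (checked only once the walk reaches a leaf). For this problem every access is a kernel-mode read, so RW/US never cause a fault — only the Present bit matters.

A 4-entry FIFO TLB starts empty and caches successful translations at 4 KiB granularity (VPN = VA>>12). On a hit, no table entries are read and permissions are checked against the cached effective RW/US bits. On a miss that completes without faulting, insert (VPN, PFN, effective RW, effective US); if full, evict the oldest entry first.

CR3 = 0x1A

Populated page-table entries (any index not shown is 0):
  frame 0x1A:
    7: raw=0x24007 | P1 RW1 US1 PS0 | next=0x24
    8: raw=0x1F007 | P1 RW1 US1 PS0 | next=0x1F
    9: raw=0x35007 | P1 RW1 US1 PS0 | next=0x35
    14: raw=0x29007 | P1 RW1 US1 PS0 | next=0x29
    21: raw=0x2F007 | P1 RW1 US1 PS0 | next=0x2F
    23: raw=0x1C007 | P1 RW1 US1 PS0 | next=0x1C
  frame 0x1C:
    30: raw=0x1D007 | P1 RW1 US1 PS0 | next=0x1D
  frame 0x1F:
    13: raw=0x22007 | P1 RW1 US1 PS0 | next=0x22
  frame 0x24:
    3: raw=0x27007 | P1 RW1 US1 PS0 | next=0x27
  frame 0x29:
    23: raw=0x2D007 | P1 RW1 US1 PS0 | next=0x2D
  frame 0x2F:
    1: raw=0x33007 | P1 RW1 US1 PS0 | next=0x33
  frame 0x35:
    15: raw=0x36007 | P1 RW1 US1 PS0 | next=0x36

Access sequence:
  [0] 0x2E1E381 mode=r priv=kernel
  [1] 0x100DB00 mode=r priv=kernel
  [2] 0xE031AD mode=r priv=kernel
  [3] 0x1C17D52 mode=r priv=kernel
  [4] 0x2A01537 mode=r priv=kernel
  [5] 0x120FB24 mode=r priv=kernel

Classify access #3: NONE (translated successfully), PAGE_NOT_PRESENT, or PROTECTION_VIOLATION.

Per-access translation:
#0 VA=0x2E1E381 (r,kernel):
  L0 @0x1A[23] → 0x1C007  P=1,RW=1,US=1,PS=0
  L1 @0x1C[30] → 0x1D007  P=1,RW=1,US=1,PS=0
  ⇒ phys 0x1D381  [2 reads]
#1 VA=0x100DB00 (r,kernel):
  L0 @0x1A[8] → 0x1F007  P=1,RW=1,US=1,PS=0
  L1 @0x1F[13] → 0x22007  P=1,RW=1,US=1,PS=0
  ⇒ phys 0x22B00  [2 reads]
#2 VA=0xE031AD (r,kernel):
  L0 @0x1A[7] → 0x24007  P=1,RW=1,US=1,PS=0
  L1 @0x24[3] → 0x27007  P=1,RW=1,US=1,PS=0
  ⇒ phys 0x271AD  [2 reads]
#3 VA=0x1C17D52 (r,kernel):
  L0 @0x1A[14] → 0x29007  P=1,RW=1,US=1,PS=0
  L1 @0x29[23] → 0x2D007  P=1,RW=1,US=1,PS=0
  ⇒ phys 0x2DD52  [2 reads]
#4 VA=0x2A01537 (r,kernel):
  L0 @0x1A[21] → 0x2F007  P=1,RW=1,US=1,PS=0
  L1 @0x2F[1] → 0x33007  P=1,RW=1,US=1,PS=0
  ⇒ phys 0x33537  [2 reads]
#5 VA=0x120FB24 (r,kernel):
  L0 @0x1A[9] → 0x35007  P=1,RW=1,US=1,PS=0
  L1 @0x35[15] → 0x36007  P=1,RW=1,US=1,PS=0
  ⇒ phys 0x36B24  [2 reads]

Access #3 fault: NONE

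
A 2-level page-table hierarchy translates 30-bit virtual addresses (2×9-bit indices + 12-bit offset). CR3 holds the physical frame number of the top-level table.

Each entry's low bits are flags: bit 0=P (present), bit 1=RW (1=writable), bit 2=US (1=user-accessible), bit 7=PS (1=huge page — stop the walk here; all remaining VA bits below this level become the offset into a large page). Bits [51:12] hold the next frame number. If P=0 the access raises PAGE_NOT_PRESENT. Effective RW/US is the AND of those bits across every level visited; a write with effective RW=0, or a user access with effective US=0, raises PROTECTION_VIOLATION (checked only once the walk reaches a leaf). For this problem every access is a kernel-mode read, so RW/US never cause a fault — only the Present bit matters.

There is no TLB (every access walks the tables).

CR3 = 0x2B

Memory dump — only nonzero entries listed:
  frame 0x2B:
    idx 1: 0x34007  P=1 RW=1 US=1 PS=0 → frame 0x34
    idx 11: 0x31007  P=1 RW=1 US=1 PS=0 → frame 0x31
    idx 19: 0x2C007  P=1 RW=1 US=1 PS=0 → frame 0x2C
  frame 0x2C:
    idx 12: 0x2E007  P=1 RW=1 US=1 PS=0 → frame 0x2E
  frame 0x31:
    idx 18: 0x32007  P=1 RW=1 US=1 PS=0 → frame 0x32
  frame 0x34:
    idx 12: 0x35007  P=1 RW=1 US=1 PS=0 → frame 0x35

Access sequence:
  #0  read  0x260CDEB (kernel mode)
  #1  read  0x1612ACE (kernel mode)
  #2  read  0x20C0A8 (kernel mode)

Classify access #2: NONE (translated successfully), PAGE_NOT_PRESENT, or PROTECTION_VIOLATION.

Per-access translation:
#0 VA=0x260CDEB (r,kernel):
  L0 @0x2B[19] → 0x2C007  P=1,RW=1,US=1,PS=0
  L1 @0x2C[12] → 0x2E007  P=1,RW=1,US=1,PS=0
  ✓ 0x2EDEB  — 2 lookups
#1 VA=0x1612ACE (r,kernel):
  L0 @0x2B[11] → 0x31007  P=1,RW=1,US=1,PS=0
  L1 @0x31[18] → 0x32007  P=1,RW=1,US=1,PS=0
  ✓ 0x32ACE  — 2 lookups
#2 VA=0x20C0A8 (r,kernel):
  L0 @0x2B[1] → 0x34007  P=1,RW=1,US=1,PS=0
  L1 @0x34[12] → 0x35007  P=1,RW=1,US=1,PS=0
  ✓ 0x350A8  — 2 lookups

Access #2 fault: NONE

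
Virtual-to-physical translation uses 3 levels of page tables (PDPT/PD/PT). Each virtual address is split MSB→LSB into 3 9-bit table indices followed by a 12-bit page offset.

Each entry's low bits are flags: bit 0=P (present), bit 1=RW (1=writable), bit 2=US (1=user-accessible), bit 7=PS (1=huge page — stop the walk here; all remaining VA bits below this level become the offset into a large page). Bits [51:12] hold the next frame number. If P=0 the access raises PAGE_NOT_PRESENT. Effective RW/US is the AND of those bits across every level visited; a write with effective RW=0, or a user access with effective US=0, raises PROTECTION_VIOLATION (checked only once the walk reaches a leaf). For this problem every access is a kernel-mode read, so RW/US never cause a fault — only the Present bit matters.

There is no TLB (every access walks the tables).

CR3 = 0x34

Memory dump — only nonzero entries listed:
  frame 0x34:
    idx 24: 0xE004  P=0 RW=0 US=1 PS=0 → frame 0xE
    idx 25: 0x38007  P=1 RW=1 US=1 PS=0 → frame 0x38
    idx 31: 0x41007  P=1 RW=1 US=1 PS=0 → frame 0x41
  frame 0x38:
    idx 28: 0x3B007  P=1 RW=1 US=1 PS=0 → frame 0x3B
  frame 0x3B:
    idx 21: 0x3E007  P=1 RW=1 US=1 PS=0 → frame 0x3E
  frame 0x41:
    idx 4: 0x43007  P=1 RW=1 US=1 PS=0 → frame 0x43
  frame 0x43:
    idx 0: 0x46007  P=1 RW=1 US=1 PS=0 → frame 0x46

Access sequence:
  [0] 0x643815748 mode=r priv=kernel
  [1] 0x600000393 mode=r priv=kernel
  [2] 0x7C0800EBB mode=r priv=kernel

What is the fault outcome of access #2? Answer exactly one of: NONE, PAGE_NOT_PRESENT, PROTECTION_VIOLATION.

Walk each access:
#0 VA=0x643815748 (r,kernel):
  [0] read 0x34 idx=25: raw=0x38007 flags P=1 W=1 U=1 S=0
  [1] read 0x38 idx=28: raw=0x3B007 flags P=1 W=1 U=1 S=0
  [2] read 0x3B idx=21: raw=0x3E007 flags P=1 W=1 U=1 S=0
  ⇒ phys 0x3E748  [3 reads]
#1 VA=0x600000393 (r,kernel):
  [0] read 0x34 idx=24: raw=0xE004 flags P=0 W=0 U=1 S=0
  ⇒ fault: PAGE_NOT_PRESENT  — 1 lookups
#2 VA=0x7C0800EBB (r,kernel):
  [0] read 0x34 idx=31: raw=0x41007 flags P=1 W=1 U=1 S=0
  [1] read 0x41 idx=4: raw=0x43007 flags P=1 W=1 U=1 S=0
  [2] read 0x43 idx=0: raw=0x46007 flags P=1 W=1 U=1 S=0
  ⇒ phys 0x46EBB  [3 reads]

Access #2 fault: NONE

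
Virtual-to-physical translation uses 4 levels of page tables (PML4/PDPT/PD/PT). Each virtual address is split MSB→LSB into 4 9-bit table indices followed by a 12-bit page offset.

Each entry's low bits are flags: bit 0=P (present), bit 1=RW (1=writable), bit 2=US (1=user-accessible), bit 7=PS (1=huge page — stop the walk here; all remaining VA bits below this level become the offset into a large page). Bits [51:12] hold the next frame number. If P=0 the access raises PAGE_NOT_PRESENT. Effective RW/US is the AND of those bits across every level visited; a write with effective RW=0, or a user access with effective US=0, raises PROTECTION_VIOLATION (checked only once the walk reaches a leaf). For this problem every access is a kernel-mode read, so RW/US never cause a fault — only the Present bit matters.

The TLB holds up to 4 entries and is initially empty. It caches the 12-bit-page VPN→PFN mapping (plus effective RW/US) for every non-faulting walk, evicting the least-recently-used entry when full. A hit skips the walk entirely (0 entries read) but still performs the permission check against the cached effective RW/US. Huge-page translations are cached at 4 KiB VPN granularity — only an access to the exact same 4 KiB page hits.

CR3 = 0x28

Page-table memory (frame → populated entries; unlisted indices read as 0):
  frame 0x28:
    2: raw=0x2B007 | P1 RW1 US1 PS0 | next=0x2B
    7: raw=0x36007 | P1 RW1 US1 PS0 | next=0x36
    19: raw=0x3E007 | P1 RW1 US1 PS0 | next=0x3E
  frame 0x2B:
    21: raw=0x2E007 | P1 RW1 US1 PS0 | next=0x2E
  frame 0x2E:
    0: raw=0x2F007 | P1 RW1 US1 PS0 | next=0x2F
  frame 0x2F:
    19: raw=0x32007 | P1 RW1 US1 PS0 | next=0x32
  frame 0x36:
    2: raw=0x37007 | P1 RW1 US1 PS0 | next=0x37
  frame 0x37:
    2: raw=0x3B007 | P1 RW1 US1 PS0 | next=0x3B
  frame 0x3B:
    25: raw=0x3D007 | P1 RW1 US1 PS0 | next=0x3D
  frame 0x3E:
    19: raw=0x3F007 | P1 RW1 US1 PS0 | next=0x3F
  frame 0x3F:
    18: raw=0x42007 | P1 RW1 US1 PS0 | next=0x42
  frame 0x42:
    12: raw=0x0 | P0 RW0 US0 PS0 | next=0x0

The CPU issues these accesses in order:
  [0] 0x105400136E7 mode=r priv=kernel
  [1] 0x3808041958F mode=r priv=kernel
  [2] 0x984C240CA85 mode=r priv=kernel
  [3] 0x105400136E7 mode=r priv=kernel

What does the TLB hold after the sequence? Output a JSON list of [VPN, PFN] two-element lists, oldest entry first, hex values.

Walk each access:
#0 VA=0x105400136E7 (r,kernel):
  lvl0: tbl 0x28, slot 2 ⇒ 0x2B007 (P1/RW1/US1/PS0)
  lvl1: tbl 0x2B, slot 21 ⇒ 0x2E007 (P1/RW1/US1/PS0)
  lvl2: tbl 0x2E, slot 0 ⇒ 0x2F007 (P1/RW1/US1/PS0)
  lvl3: tbl 0x2F, slot 19 ⇒ 0x32007 (P1/RW1/US1/PS0)
  ⇒ phys 0x326E7  [4 reads]
#1 VA=0x3808041958F (r,kernel):
  lvl0: tbl 0x28, slot 7 ⇒ 0x36007 (P1/RW1/US1/PS0)
  lvl1: tbl 0x36, slot 2 ⇒ 0x37007 (P1/RW1/US1/PS0)
  lvl2: tbl 0x37, slot 2 ⇒ 0x3B007 (P1/RW1/US1/PS0)
  lvl3: tbl 0x3B, slot 25 ⇒ 0x3D007 (P1/RW1/US1/PS0)
  ⇒ phys 0x3D58F  [4 reads]
#2 VA=0x984C240CA85 (r,kernel):
  lvl0: tbl 0x28, slot 19 ⇒ 0x3E007 (P1/RW1/US1/PS0)
  lvl1: tbl 0x3E, slot 19 ⇒ 0x3F007 (P1/RW1/US1/PS0)
  lvl2: tbl 0x3F, slot 18 ⇒ 0x42007 (P1/RW1/US1/PS0)
  lvl3: tbl 0x42, slot 12 ⇒ 0x0 (P0/RW0/US0/PS0)
  ✗ PAGE_NOT_PRESENT  [4 reads]
#3 VA=0x105400136E7 (r,kernel):
  TLB hit vpn=0x10540013 → PA=0x326E7

TLB: [["0x38080419", "0x3D"], ["0x10540013", "0x32"]]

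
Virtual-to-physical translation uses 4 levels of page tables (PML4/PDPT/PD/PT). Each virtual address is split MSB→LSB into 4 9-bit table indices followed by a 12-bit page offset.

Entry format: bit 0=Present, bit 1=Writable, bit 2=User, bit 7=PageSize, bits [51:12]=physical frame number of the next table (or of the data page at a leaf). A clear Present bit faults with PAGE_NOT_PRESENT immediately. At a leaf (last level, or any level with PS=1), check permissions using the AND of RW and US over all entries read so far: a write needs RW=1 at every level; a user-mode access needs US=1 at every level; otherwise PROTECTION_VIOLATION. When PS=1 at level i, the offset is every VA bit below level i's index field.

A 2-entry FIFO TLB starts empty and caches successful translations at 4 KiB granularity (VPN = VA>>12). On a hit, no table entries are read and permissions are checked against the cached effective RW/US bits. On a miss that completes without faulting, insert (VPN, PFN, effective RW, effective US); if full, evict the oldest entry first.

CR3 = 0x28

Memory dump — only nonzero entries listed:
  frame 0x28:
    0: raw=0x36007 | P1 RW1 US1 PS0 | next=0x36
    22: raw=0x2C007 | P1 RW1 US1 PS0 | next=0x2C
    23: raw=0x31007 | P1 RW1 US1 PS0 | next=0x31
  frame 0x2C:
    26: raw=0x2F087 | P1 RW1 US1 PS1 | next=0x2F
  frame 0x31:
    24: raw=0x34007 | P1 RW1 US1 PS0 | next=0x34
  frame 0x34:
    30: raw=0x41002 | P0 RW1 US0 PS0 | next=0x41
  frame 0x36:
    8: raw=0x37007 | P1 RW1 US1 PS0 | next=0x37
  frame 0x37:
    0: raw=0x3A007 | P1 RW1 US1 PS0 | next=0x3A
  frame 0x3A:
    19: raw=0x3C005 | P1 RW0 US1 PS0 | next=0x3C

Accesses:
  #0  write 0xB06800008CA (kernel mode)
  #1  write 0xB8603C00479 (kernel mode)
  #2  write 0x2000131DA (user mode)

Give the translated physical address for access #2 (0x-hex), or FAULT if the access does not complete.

Walk each access:
#0 VA=0xB06800008CA (w,kernel):
  L0 @0x28[22] → 0x2C007  P=1,RW=1,US=1,PS=0
  L1 @0x2C[26] → 0x2F087  P=1,RW=1,US=1,PS=1
  ✓ 0x2F8CA (huge @L1)  — 2 lookups
#1 VA=0xB8603C00479 (w,kernel):
  L0 @0x28[23] → 0x31007  P=1,RW=1,US=1,PS=0
  L1 @0x31[24] → 0x34007  P=1,RW=1,US=1,PS=0
  L2 @0x34[30] → 0x41002  P=0,RW=1,US=0,PS=0
  → PAGE_NOT_PRESENT  (3 entries read)
#2 VA=0x2000131DA (w,user):
  L0 @0x28[0] → 0x36007  P=1,RW=1,US=1,PS=0
  L1 @0x36[8] → 0x37007  P=1,RW=1,US=1,PS=0
  L2 @0x37[0] → 0x3A007  P=1,RW=1,US=1,PS=0
  L3 @0x3A[19] → 0x3C005  P=1,RW=0,US=1,PS=0
  → PROTECTION_VIOLATION  (4 entries read)

Access #2 PA: FAULT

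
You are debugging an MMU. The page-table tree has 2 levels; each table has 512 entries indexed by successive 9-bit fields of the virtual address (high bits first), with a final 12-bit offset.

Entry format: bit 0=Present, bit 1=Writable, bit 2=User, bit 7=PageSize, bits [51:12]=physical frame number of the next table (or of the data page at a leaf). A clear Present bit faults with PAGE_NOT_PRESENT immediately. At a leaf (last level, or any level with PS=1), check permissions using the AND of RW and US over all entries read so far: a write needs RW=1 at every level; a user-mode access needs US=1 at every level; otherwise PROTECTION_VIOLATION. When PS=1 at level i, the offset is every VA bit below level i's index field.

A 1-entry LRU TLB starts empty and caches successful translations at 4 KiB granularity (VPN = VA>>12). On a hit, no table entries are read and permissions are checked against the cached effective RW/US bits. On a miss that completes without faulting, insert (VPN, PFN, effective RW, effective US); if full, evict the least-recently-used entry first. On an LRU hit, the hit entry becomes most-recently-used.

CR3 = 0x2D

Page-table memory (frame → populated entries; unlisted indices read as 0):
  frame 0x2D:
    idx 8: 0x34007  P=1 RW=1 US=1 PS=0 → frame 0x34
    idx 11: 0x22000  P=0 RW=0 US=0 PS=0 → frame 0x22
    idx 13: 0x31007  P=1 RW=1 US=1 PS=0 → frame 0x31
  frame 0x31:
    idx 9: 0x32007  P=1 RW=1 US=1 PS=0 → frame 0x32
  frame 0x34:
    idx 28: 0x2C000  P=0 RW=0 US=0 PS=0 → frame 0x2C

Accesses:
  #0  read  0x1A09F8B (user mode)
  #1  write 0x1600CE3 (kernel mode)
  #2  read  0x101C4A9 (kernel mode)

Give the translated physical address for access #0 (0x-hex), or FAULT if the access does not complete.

Trace:
#0 VA=0x1A09F8B (r,user):
  L0 @0x2D[13] → 0x31007  P=1,RW=1,US=1,PS=0
  L1 @0x31[9] → 0x32007  P=1,RW=1,US=1,PS=0
  ⇒ phys 0x32F8B  [2 reads]
#1 VA=0x1600CE3 (w,kernel):
  L0 @0x2D[11] → 0x22000  P=0,RW=0,US=0,PS=0
  → PAGE_NOT_PRESENT  (1 entries read)
#2 VA=0x101C4A9 (r,kernel):
  L0 @0x2D[8] → 0x34007  P=1,RW=1,US=1,PS=0
  L1 @0x34[28] → 0x2C000  P=0,RW=0,US=0,PS=0
  → PAGE_NOT_PRESENT  (2 entries read)

Access #0 PA: 0x32F8B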